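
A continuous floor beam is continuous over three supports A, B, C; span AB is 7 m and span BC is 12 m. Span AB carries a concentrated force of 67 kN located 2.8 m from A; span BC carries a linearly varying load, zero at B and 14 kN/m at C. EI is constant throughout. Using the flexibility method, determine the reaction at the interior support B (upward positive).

R_B = 78.17 kN

Insert a hinge at B; M_B is the redundant, and each span becomes simply supported.
Rotations at B on the released spans (each span's end-slope, ×1/EI):
  span AB: point load 67 at a = 2.8: Pab(L + a)/(6LEI) = 183.8/EI
  span BC: triangular load, peak 14: 7w₀L³/(360EI) = 470.4/EI
  relative rotation θ_0 = (183.8 + 470.4)/EI = 654.2/EI
A unit hogging moment at B produces rotation L₁/(3EI) + L₂/(3EI) = 6.333/EI.
Compatibility: M_B·(L₁+L₂)/(3EI) = θ_0, giving M_B = 103.3 kN·m (hogging).
Span AB, ΣM about A with M_B applied at B: R_B^{AB}·7 = 187.6 + 103.3, so R_B^{AB} = 41.56 kN and R_A = 67 − 41.56 = 25.44 kN.
Span BC, ΣM about C: R_B^{BC}·12 = 336 + 103.3, so R_B^{BC} = 36.61 kN and R_C = 84 − 36.61 = 47.39 kN.
R_B = 41.56 + 36.61 = 78.17 kN.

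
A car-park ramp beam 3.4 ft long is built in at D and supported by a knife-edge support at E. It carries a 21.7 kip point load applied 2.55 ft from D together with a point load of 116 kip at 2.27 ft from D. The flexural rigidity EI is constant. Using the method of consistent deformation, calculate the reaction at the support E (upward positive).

Choose R_E as the redundant. The primary structure is the cantilever fixed at D.
Deflection at E on the released cantilever, summing each load's contribution:
  point load 21.7 at a = 2.55: Pa²(3L − a)/(6EI) = 179.9/EI
  point load 116 at a = 2.27: Pa²(3L − a)/(6EI) = 790/EI
  δ_0 = 969.9/EI
Flexibility coefficient — unit upward force at E: δ_{EE} = L³/(3EI) = 13.1/EI.
Compatibility at E: δ_0 − R_E·δ_{EE} = 0, so R_E = 969.9/13.1 = 74.03 kip.

R_E = 74.03 kip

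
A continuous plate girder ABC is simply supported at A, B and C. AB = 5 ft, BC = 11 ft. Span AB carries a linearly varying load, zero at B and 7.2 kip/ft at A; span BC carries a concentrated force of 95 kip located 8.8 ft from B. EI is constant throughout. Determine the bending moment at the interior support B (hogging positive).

M_B = 72.25 kip·ft

Take M_B as the redundant. Released structure: two simple spans AB and BC with a hinge at B.
Discontinuity in slope at B on the released structure — sum the simple-span end rotations:
  span AB: triangular load, peak 7.2: 7w₀L³/(360EI) = 17.5/EI
  span BC: point load 95 at a = 8.8: Pab(L + b)/(6LEI) = 367.8/EI
  relative rotation θ_0 = (17.5 + 367.8)/EI = 385.3/EI
A unit hogging moment at B produces rotation L₁/(3EI) + L₂/(3EI) = 5.333/EI.
Slope continuity at B: θ_0 = M_B·5.333/EI, so M_B = 385.3/5.333 = 72.25 kip·ft (hogging).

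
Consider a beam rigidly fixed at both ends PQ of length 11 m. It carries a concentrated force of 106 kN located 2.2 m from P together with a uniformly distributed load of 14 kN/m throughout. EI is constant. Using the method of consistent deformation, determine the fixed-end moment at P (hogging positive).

M_P = 290.4 kN·m

Release both end moments; the primary structure is a simply-supported span PQ with redundants M_P and M_Q.
Simple-span end rotations at P and Q under the given loads:
  at P: point load 106 at a = 2.2: Pab(L + b)/(6LEI) = 615.6/EI
  at Q: point load 106 at a = 2.2: Pab(L + a)/(6LEI) = 410.4/EI
  at P: UDL 14: wL³/(24EI) = 776.4/EI
  at Q: UDL 14: wL³/(24EI) = 776.4/EI
  θ_P0 = 1392/EI,  θ_Q0 = 1187/EI
Flexibility coefficients: a unit moment at one end gives L/(3EI) there and L/(6EI) at the far end, so f₁₁ = f₂₂ = 3.667/EI and f₁₂ = f₂₁ = 1.833/EI.
Compatibility — zero rotation at each built-in end:
  3.667 M_P + 1.833 M_Q = 1392
  1.833 M_P + 3.667 M_Q = 1187
Solving the pair gives M_P = 290.4 kN·m and M_Q = 178.5 kN·m (hogging).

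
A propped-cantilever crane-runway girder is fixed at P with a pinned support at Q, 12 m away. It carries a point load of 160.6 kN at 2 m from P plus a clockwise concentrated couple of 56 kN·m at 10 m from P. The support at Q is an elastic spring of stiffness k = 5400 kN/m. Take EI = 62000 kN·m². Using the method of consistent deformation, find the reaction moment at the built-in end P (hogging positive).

Release the roller at Q. Primary structure: cantilever fixed at P.
Primary-structure tip deflection at Q by superposition:
  point load 160.6 at a = 2: Pa²(3L − a)/(6EI) = 3640/EI
  clockwise couple 56 at a = 10: M₀a(2L − a)/(2EI) = 3920/EI
  δ_0 = 7560/EI
Tip deflection under a unit load at Q: L³/(3EI) = 576/EI.
With EI = 62000 kN·m²: δ_0 = 0.12194 m and δ_{QQ} = 0.00929 m/kN.
Compatibility — the spring shortens by R_Q/k under the reaction it provides: δ_0 − R_Q·δ_{QQ} = R_Q/k. With 1/k = 0.000185 m/kN, R_Q = δ_0 / (δ_{QQ} + 1/k) = 0.12194 / (0.00929 + 0.000185) = 12.87 kN.
Moment equilibrium about P: M_P = Σ(load moments about P) − R_Q·L = 377.2 − 12.87×12 = 222.8 kN·m.

M_P = 222.8 kN·m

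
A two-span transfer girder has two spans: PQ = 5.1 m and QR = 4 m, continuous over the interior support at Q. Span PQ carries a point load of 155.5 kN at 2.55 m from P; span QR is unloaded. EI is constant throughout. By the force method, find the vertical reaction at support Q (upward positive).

R_Q = 114.9 kN

Release continuity at Q by inserting a hinge; the redundant is the internal moment M_Q. The primary structure is two simply-supported spans PQ and QR.
End slopes at the hinge Q, treating each span as simply supported:
  span PQ: point load 155.5 at a = 2.55: Pab(L + a)/(6LEI) = 252.8/EI
  relative rotation θ_0 = (252.8 + 0)/EI = 252.8/EI
A unit hogging moment at Q produces rotation L₁/(3EI) + L₂/(3EI) = 3.033/EI.
Slope continuity at Q: θ_0 = M_Q·3.033/EI, so M_Q = 252.8/3.033 = 83.34 kN·m (hogging).
Span PQ, ΣM about P with M_Q applied at Q: R_Q^{PQ}·5.1 = 396.5 + 83.34, so R_Q^{PQ} = 94.09 kN and R_P = 155.5 − 94.09 = 61.41 kN.
Span QR, ΣM about R: R_Q^{QR}·4 = 0 + 83.34, so R_Q^{QR} = 20.83 kN and R_R = 0 − 20.83 = -20.83 kN.
R_Q = 94.09 + 20.83 = 114.9 kN.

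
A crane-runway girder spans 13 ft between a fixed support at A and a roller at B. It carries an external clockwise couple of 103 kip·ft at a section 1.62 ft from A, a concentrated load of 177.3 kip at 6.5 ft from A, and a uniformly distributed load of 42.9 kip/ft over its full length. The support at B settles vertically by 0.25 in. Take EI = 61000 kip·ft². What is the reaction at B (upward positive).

Remove the prop at B; the released (primary) structure is a cantilever built in at A.
Free-end deflection of the primary structure under the applied loading (downward +):
  clockwise couple 103 at a = 1.62: M₀a(2L − a)/(2EI) = 2034/EI
  point load 177.3 at a = 6.5: Pa²(3L − a)/(6EI) = 40576/EI
  UDL 42.9: wL⁴/(8EI) = 153158/EI
  δ_0 = 195768/EI
Flexibility coefficient — unit upward force at B: δ_{BB} = L³/(3EI) = 732.3/EI.
With EI = 61000 kip·ft²: δ_0 = 3.2093 ft and δ_{BB} = 0.012005 ft/kip.
Compatibility — the beam at B must follow the support down by 0.02083 ft: δ_0 − R_B·δ_{BB} = 0.02083, so R_B = (3.2093 − 0.02083)/0.012005 = 265.6 kip.

R_B = 265.6 kip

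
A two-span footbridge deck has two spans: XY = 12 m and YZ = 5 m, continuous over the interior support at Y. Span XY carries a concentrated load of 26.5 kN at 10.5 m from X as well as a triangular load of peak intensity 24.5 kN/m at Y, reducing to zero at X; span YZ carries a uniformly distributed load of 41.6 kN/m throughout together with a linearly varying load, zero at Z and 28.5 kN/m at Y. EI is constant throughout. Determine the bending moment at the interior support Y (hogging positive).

Release continuity at Y by inserting a hinge; the redundant is the internal moment M_Y. The primary structure is two simply-supported spans XY and YZ.
End slopes at the hinge Y, treating each span as simply supported:
  span XY: point load 26.5 at a = 10.5: Pab(L + a)/(6LEI) = 130.4/EI
  span XY: triangular load, peak 24.5: w₀L³/(45EI) = 940.8/EI
  span YZ: UDL 41.6: wL³/(24EI) = 216.7/EI
  span YZ: triangular load, peak 28.5: w₀L³/(45EI) = 79.17/EI
  relative rotation θ_0 = (1071 + 295.8)/EI = 1367/EI
A unit hogging moment at Y produces rotation L₁/(3EI) + L₂/(3EI) = 5.667/EI.
Compatibility: M_Y·(L₁+L₂)/(3EI) = θ_0, giving M_Y = 241.2 kN·m (hogging).

M_Y = 241.2 kN·m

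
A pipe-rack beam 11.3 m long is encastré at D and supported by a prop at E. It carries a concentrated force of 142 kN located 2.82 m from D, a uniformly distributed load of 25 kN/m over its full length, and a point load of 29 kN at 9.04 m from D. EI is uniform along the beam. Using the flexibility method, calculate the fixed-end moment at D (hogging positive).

M_D = 693.5 kN·m

Choose R_E as the redundant. The primary structure is the cantilever fixed at D.
Downward deflection at the released point E due to the loads:
  point load 142 at a = 2.82: Pa²(3L − a)/(6EI) = 5849/EI
  UDL 25: wL⁴/(8EI) = 50952/EI
  point load 29 at a = 9.04: Pa²(3L − a)/(6EI) = 9819/EI
  δ_0 = 66621/EI
Flexibility coefficient — unit upward force at E: δ_{EE} = L³/(3EI) = 481/EI.
Compatibility at E: δ_0 − R_E·δ_{EE} = 0, so R_E = 66621/481 = 138.5 kN.
Moment equilibrium about D: M_D = Σ(load moments about D) − R_E·L = 2259 − 138.5×11.3 = 693.5 kN·m.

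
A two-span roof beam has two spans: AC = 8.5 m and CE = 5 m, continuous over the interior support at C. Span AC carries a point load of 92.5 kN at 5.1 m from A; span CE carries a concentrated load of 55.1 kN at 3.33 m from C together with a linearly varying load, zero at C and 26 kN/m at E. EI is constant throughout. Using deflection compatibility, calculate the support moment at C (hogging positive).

Insert a hinge at C; M_C is the redundant, and each span becomes simply supported.
Rotations at C on the released spans (each span's end-slope, ×1/EI):
  span AC: point load 92.5 at a = 5.1: Pab(L + a)/(6LEI) = 427.7/EI
  span CE: point load 55.1 at a = 3.33: Pab(L + b)/(6LEI) = 68.13/EI
  span CE: triangular load, peak 26: 7w₀L³/(360EI) = 63.19/EI
  relative rotation θ_0 = (427.7 + 131.3)/EI = 559/EI
A unit hogging moment at C produces rotation L₁/(3EI) + L₂/(3EI) = 4.5/EI.
Compatibility: M_C·(L₁+L₂)/(3EI) = θ_0, giving M_C = 124.2 kN·m (hogging).

M_C = 124.2 kN·m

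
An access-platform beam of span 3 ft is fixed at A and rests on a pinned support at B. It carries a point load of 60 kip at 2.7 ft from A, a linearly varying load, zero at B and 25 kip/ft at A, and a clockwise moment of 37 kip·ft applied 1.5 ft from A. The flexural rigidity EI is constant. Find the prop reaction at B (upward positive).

Release the roller at B. Primary structure: cantilever fixed at A.
Primary-structure tip deflection at B by superposition:
  point load 60 at a = 2.7: Pa²(3L − a)/(6EI) = 459.3/EI
  triangular load, peak 25 at the fixed end: w₀L⁴/(30EI) = 67.5/EI
  clockwise couple 37 at a = 1.5: M₀a(2L − a)/(2EI) = 124.9/EI
  δ_0 = 651.6/EI
Tip deflection under a unit load at B: L³/(3EI) = 9/EI.
The prop prevents deflection at B: R_B = δ_0/δ_{BB} = 651.6/9 = 72.41 kip.

R_B = 72.41 kip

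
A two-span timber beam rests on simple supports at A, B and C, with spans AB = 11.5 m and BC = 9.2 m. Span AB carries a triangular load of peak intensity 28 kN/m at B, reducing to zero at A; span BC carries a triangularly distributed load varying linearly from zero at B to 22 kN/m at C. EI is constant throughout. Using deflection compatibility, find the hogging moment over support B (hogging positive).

Release continuity at B by inserting a hinge; the redundant is the internal moment M_B. The primary structure is two simply-supported spans AB and BC.
Rotations at B on the released spans (each span's end-slope, ×1/EI):
  span AB: triangular load, peak 28: w₀L³/(45EI) = 946.3/EI
  span BC: triangular load, peak 22: 7w₀L³/(360EI) = 333.1/EI
  relative rotation θ_0 = (946.3 + 333.1)/EI = 1279/EI
A unit hogging moment at B produces rotation L₁/(3EI) + L₂/(3EI) = 6.9/EI.
Slope continuity at B: θ_0 = M_B·6.9/EI, so M_B = 1279/6.9 = 185.4 kN·m (hogging).

M_B = 185.4 kN·m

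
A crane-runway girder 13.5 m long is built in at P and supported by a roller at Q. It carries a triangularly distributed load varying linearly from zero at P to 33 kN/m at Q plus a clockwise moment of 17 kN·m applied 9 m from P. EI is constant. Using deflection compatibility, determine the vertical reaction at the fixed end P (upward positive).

R_P = 98.56 kN

Release the roller at Q. Primary structure: cantilever fixed at P.
Downward deflection at the released point Q due to the loads:
  triangular load, peak 33 at the free end: 11w₀L⁴/(120EI) = 100476/EI
  clockwise couple 17 at a = 9: M₀a(2L − a)/(2EI) = 1377/EI
  δ_0 = 101853/EI
Tip deflection under a unit load at Q: L³/(3EI) = 820.1/EI.
The prop prevents deflection at Q: R_Q = δ_0/δ_{QQ} = 101853/820.1 = 124.2 kN.
Vertical equilibrium: R_P = ΣP − R_Q = 222.8 − 124.2 = 98.56 kN.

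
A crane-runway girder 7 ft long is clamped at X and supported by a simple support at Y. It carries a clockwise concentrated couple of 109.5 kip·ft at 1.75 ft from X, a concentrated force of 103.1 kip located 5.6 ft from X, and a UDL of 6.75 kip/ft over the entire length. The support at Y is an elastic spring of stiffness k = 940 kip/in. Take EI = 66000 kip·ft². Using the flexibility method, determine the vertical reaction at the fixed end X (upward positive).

R_X = 54.68 kip

Release the roller at Y. Primary structure: cantilever fixed at X.
Downward deflection at the released point Y due to the loads:
  clockwise couple 109.5 at a = 1.75: M₀a(2L − a)/(2EI) = 1174/EI
  point load 103.1 at a = 5.6: Pa²(3L − a)/(6EI) = 8299/EI
  UDL 6.75: wL⁴/(8EI) = 2026/EI
  δ_0 = 11498/EI
Tip deflection under a unit load at Y: L³/(3EI) = 114.3/EI.
With EI = 66000 kip·ft²: δ_0 = 0.17421 ft and δ_{YY} = 0.001732 ft/kip.
Compatibility — the spring shortens by R_Y/k under the reaction it provides: δ_0 − R_Y·δ_{YY} = R_Y/k. With 1/k = 1/(940×12) ft/kip = 0.000089 ft/kip, R_Y = δ_0 / (δ_{YY} + 1/k) = 0.17421 / (0.001732 + 0.000089) = 95.67 kip.
Vertical equilibrium: R_X = ΣP − R_Y = 150.3 − 95.67 = 54.68 kip.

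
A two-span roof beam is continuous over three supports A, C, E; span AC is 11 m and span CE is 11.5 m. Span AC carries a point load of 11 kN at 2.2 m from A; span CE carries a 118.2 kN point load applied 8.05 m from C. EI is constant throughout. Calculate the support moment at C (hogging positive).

M_C = 100.5 kN·m

Take M_C as the redundant. Released structure: two simple spans AC and CE with a hinge at C.
Rotations at C on the released spans (each span's end-slope, ×1/EI):
  span AC: point load 11 at a = 2.2: Pab(L + a)/(6LEI) = 42.59/EI
  span CE: point load 118.2 at a = 8.05: Pab(L + b)/(6LEI) = 711.3/EI
  relative rotation θ_0 = (42.59 + 711.3)/EI = 753.8/EI
A unit hogging moment at C produces rotation L₁/(3EI) + L₂/(3EI) = 7.5/EI.
Slope continuity at C: θ_0 = M_C·7.5/EI, so M_C = 753.8/7.5 = 100.5 kN·m (hogging).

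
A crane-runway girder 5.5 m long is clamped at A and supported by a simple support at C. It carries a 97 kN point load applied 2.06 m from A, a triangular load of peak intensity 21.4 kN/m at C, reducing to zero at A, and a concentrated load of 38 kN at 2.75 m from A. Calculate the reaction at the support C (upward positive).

R_C = 62.11 kN

Release the roller at C. Primary structure: cantilever fixed at A.
Deflection at C on the released cantilever, summing each load's contribution:
  point load 97 at a = 2.06: Pa²(3L − a)/(6EI) = 990.7/EI
  triangular load, peak 21.4 at the free end: 11w₀L⁴/(120EI) = 1795/EI
  point load 38 at a = 2.75: Pa²(3L − a)/(6EI) = 658.6/EI
  δ_0 = 3444/EI
Tip deflection under a unit load at C: L³/(3EI) = 55.46/EI.
Compatibility at C: δ_0 − R_C·δ_{CC} = 0, so R_C = 3444/55.46 = 62.11 kN.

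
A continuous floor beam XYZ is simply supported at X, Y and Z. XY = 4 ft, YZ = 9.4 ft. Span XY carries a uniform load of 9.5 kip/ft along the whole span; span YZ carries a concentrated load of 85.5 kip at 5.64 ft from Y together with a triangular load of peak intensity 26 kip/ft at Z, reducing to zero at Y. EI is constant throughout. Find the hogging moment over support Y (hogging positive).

Release continuity at Y by inserting a hinge; the redundant is the internal moment M_Y. The primary structure is two simply-supported spans XY and YZ.
Discontinuity in slope at Y on the released structure — sum the simple-span end rotations:
  span XY: UDL 9.5: wL³/(24EI) = 25.33/EI
  span YZ: point load 85.5 at a = 5.64: Pab(L + b)/(6LEI) = 423.1/EI
  span YZ: triangular load, peak 26: 7w₀L³/(360EI) = 419.9/EI
  relative rotation θ_0 = (25.33 + 843)/EI = 868.3/EI
A unit hogging moment at Y produces rotation L₁/(3EI) + L₂/(3EI) = 4.467/EI.
Compatibility: M_Y·(L₁+L₂)/(3EI) = θ_0, giving M_Y = 194.4 kip·ft (hogging).

M_Y = 194.4 kip·ft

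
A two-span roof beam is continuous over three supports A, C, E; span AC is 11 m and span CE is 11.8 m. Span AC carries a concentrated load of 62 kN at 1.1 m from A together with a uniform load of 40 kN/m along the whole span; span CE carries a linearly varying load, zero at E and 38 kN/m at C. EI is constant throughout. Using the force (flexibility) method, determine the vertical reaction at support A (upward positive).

R_A = 231.2 kN

Take M_C as the redundant. Released structure: two simple spans AC and CE with a hinge at C.
Rotations at C on the released spans (each span's end-slope, ×1/EI):
  span AC: point load 62 at a = 1.1: Pab(L + a)/(6LEI) = 123.8/EI
  span AC: UDL 40: wL³/(24EI) = 2218/EI
  span CE: triangular load, peak 38: w₀L³/(45EI) = 1387/EI
  relative rotation θ_0 = (2342 + 1387)/EI = 3730/EI
A unit hogging moment at C produces rotation L₁/(3EI) + L₂/(3EI) = 7.6/EI.
Compatibility: M_C·(L₁+L₂)/(3EI) = θ_0, giving M_C = 490.7 kN·m (hogging).
Span AC, ΣM about A with M_C applied at C: R_C^{AC}·11 = 2488 + 490.7, so R_C^{AC} = 270.8 kN and R_A = 502 − 270.8 = 231.2 kN.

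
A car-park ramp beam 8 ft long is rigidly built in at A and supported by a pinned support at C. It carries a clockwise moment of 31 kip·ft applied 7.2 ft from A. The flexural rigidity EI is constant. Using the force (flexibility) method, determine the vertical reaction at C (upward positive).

R_C = 5.754 kip

Remove the prop at C; the released (primary) structure is a cantilever built in at A.
Free-end deflection of the primary structure under the applied loading (downward +):
  clockwise couple 31 at a = 7.2: M₀a(2L − a)/(2EI) = 982.1/EI
Tip deflection under a unit load at C: L³/(3EI) = 170.7/EI.
Compatibility at C: δ_0 − R_C·δ_{CC} = 0, so R_C = 982.1/170.7 = 5.754 kip.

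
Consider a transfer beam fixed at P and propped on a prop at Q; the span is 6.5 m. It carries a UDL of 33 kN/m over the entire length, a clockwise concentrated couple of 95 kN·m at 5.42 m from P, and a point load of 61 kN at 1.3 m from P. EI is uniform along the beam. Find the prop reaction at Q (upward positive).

Choose R_Q as the redundant. The primary structure is the cantilever fixed at P.
Deflection at Q on the released cantilever, summing each load's contribution:
  UDL 33: wL⁴/(8EI) = 7363/EI
  clockwise couple 95 at a = 5.42: M₀a(2L − a)/(2EI) = 1951/EI
  point load 61 at a = 1.3: Pa²(3L − a)/(6EI) = 312.7/EI
  δ_0 = 9628/EI
Tip deflection under a unit load at Q: L³/(3EI) = 91.54/EI.
Compatibility at Q: δ_0 − R_Q·δ_{QQ} = 0, so R_Q = 9628/91.54 = 105.2 kN.

R_Q = 105.2 kN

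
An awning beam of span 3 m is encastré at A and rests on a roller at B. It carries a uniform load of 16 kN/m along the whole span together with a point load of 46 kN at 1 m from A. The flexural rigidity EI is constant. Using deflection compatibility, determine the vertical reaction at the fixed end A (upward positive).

R_A = 69.19 kN

Take the reaction at B as the redundant and release it; the primary structure is a cantilever fixed at A.
Free-end deflection of the primary structure under the applied loading (downward +):
  UDL 16: wL⁴/(8EI) = 162/EI
  point load 46 at a = 1: Pa²(3L − a)/(6EI) = 61.33/EI
  δ_0 = 223.3/EI
Tip deflection under a unit load at B: L³/(3EI) = 9/EI.
The prop prevents deflection at B: R_B = δ_0/δ_{BB} = 223.3/9 = 24.81 kN.
Vertical equilibrium: R_A = ΣP − R_B = 94 − 24.81 = 69.19 kN.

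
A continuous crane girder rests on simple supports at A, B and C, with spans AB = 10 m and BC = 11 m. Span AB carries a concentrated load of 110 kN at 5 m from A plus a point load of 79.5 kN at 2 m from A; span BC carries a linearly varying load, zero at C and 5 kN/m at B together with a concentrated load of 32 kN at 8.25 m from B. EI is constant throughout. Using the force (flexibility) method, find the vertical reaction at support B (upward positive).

Insert a hinge at B; M_B is the redundant, and each span becomes simply supported.
Rotations at B on the released spans (each span's end-slope, ×1/EI):
  span AB: point load 110 at a = 5: Pab(L + a)/(6LEI) = 687.5/EI
  span AB: point load 79.5 at a = 2: Pab(L + a)/(6LEI) = 254.4/EI
  span BC: triangular load, peak 5: w₀L³/(45EI) = 147.9/EI
  span BC: point load 32 at a = 8.25: Pab(L + b)/(6LEI) = 151.2/EI
  relative rotation θ_0 = (941.9 + 299.1)/EI = 1241/EI
A unit hogging moment at B produces rotation L₁/(3EI) + L₂/(3EI) = 7/EI.
Slope continuity at B: θ_0 = M_B·7/EI, so M_B = 1241/7 = 177.3 kN·m (hogging).
Span AB, ΣM about A with M_B applied at B: R_B^{AB}·10 = 709 + 177.3, so R_B^{AB} = 88.63 kN and R_A = 189.5 − 88.63 = 100.9 kN.
Span BC, ΣM about C: R_B^{BC}·11 = 289.7 + 177.3, so R_B^{BC} = 42.45 kN and R_C = 59.5 − 42.45 = 17.05 kN.
R_B = 88.63 + 42.45 = 131.1 kN.

R_B = 131.1 kN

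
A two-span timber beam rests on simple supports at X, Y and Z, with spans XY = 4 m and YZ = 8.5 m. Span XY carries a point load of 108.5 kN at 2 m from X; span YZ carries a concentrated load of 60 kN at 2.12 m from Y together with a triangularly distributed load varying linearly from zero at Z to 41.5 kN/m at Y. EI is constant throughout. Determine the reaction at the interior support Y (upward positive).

R_Y = 297.3 kN

Insert a hinge at Y; M_Y is the redundant, and each span becomes simply supported.
Discontinuity in slope at Y on the released structure — sum the simple-span end rotations:
  span XY: point load 108.5 at a = 2: Pab(L + a)/(6LEI) = 108.5/EI
  span YZ: point load 60 at a = 2.12: Pab(L + b)/(6LEI) = 236.8/EI
  span YZ: triangular load, peak 41.5: w₀L³/(45EI) = 566.4/EI
  relative rotation θ_0 = (108.5 + 803.1)/EI = 911.6/EI
A unit hogging moment at Y produces rotation L₁/(3EI) + L₂/(3EI) = 4.167/EI.
Slope continuity at Y: θ_0 = M_Y·4.167/EI, so M_Y = 911.6/4.167 = 218.8 kN·m (hogging).
Span XY, ΣM about X with M_Y applied at Y: R_Y^{XY}·4 = 217 + 218.8, so R_Y^{XY} = 108.9 kN and R_X = 108.5 − 108.9 = -0.4482 kN.
Span YZ, ΣM about Z: R_Y^{YZ}·8.5 = 1382 + 218.8, so R_Y^{YZ} = 188.4 kN and R_Z = 236.4 − 188.4 = 48.02 kN.
R_Y = 108.9 + 188.4 = 297.3 kN.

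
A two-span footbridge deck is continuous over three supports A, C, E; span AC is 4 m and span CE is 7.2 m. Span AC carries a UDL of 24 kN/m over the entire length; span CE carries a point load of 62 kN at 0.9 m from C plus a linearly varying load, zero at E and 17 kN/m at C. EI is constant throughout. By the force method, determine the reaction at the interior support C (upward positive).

R_C = 175.8 kN

Insert a hinge at C; M_C is the redundant, and each span becomes simply supported.
Rotations at C on the released spans (each span's end-slope, ×1/EI):
  span AC: UDL 24: wL³/(24EI) = 64/EI
  span CE: point load 62 at a = 0.9: Pab(L + b)/(6LEI) = 109.9/EI
  span CE: triangular load, peak 17: w₀L³/(45EI) = 141/EI
  relative rotation θ_0 = (64 + 250.9)/EI = 314.9/EI
A unit hogging moment at C produces rotation L₁/(3EI) + L₂/(3EI) = 3.733/EI.
Slope continuity at C: θ_0 = M_C·3.733/EI, so M_C = 314.9/3.733 = 84.34 kN·m (hogging).
Span AC, ΣM about A with M_C applied at C: R_C^{AC}·4 = 192 + 84.34, so R_C^{AC} = 69.08 kN and R_A = 96 − 69.08 = 26.92 kN.
Span CE, ΣM about E: R_C^{CE}·7.2 = 684.4 + 84.34, so R_C^{CE} = 106.8 kN and R_E = 123.2 − 106.8 = 16.44 kN.
R_C = 69.08 + 106.8 = 175.8 kN.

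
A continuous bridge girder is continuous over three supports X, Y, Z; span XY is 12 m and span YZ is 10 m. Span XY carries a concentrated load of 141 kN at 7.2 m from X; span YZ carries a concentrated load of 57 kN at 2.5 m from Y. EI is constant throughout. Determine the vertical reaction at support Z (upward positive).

R_Z = -7.721 kN

Take M_Y as the redundant. Released structure: two simple spans XY and YZ with a hinge at Y.
End slopes at the hinge Y, treating each span as simply supported:
  span XY: point load 141 at a = 7.2: Pab(L + a)/(6LEI) = 1299/EI
  span YZ: point load 57 at a = 2.5: Pab(L + b)/(6LEI) = 311.7/EI
  relative rotation θ_0 = (1299 + 311.7)/EI = 1611/EI
A unit hogging moment at Y produces rotation L₁/(3EI) + L₂/(3EI) = 7.333/EI.
Compatibility: M_Y·(L₁+L₂)/(3EI) = θ_0, giving M_Y = 219.7 kN·m (hogging).
Span YZ, ΣM about Z: R_Y^{YZ}·10 = 427.5 + 219.7, so R_Y^{YZ} = 64.72 kN and R_Z = 57 − 64.72 = -7.721 kN.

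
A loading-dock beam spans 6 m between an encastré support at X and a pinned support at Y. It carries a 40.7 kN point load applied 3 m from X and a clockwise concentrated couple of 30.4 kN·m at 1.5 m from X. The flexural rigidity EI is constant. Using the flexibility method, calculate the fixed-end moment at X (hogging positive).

M_X = 56.24 kN·m

Remove the prop at Y; the released (primary) structure is a cantilever built in at X.
Downward deflection at the released point Y due to the loads:
  point load 40.7 at a = 3: Pa²(3L − a)/(6EI) = 915.8/EI
  clockwise couple 30.4 at a = 1.5: M₀a(2L − a)/(2EI) = 239.4/EI
  δ_0 = 1155/EI
Tip deflection under a unit load at Y: L³/(3EI) = 72/EI.
The prop prevents deflection at Y: R_Y = δ_0/δ_{YY} = 1155/72 = 16.04 kN.
Moment equilibrium about X: M_X = Σ(load moments about X) − R_Y·L = 152.5 − 16.04×6 = 56.24 kN·m.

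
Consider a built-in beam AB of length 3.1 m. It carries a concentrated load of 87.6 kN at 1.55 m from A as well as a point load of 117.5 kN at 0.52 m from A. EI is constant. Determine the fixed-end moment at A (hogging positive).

M_A = 76.27 kN·m

Take the two fixed-end moments M_A, M_B as redundants; the released structure is the simple span AB.
End rotations of the released simple span under the applied load (×1/EI):
  at A: point load 87.6 at a = 1.55: Pab(L + b)/(6LEI) = 52.61/EI
  at B: point load 87.6 at a = 1.55: Pab(L + a)/(6LEI) = 52.61/EI
  at A: point load 117.5 at a = 0.52: Pab(L + b)/(6LEI) = 48.14/EI
  at B: point load 117.5 at a = 0.52: Pab(L + a)/(6LEI) = 30.68/EI
  θ_A0 = 100.8/EI,  θ_B0 = 83.29/EI
Flexibility coefficients: a unit moment at one end gives L/(3EI) there and L/(6EI) at the far end, so f₁₁ = f₂₂ = 1.033/EI and f₁₂ = f₂₁ = 0.5167/EI.
Compatibility — zero rotation at each built-in end:
  1.033 M_A + 0.5167 M_B = 100.8
  0.5167 M_A + 1.033 M_B = 83.29
Solving the pair gives M_A = 76.27 kN·m and M_B = 42.47 kN·m (hogging).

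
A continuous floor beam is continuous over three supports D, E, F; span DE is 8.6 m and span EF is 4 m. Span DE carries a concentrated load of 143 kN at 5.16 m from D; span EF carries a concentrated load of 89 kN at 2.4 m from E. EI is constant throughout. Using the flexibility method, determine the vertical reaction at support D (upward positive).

Release continuity at E by inserting a hinge; the redundant is the internal moment M_E. The primary structure is two simply-supported spans DE and EF.
End slopes at the hinge E, treating each span as simply supported:
  span DE: point load 143 at a = 5.16: Pab(L + a)/(6LEI) = 676.9/EI
  span EF: point load 89 at a = 2.4: Pab(L + b)/(6LEI) = 79.74/EI
  relative rotation θ_0 = (676.9 + 79.74)/EI = 756.6/EI
A unit hogging moment at E produces rotation L₁/(3EI) + L₂/(3EI) = 4.2/EI.
Slope continuity at E: θ_0 = M_E·4.2/EI, so M_E = 756.6/4.2 = 180.1 kN·m (hogging).
Span DE, ΣM about D with M_E applied at E: R_E^{DE}·8.6 = 737.9 + 180.1, so R_E^{DE} = 106.7 kN and R_D = 143 − 106.7 = 36.25 kN.

R_D = 36.25 kN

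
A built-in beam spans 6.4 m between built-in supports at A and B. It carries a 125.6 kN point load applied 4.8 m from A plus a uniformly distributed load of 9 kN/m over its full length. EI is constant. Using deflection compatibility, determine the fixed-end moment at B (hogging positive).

M_B = 143.8 kN·m

Take the two fixed-end moments M_A, M_B as redundants; the released structure is the simple span AB.
Simple-span end rotations at A and B under the given loads:
  at A: point load 125.6 at a = 4.8: Pab(L + b)/(6LEI) = 201/EI
  at B: point load 125.6 at a = 4.8: Pab(L + a)/(6LEI) = 281.3/EI
  at A: UDL 9: wL³/(24EI) = 98.3/EI
  at B: UDL 9: wL³/(24EI) = 98.3/EI
  θ_A0 = 299.3/EI,  θ_B0 = 379.6/EI
Flexibility coefficients: a unit moment at one end gives L/(3EI) there and L/(6EI) at the far end, so f₁₁ = f₂₂ = 2.133/EI and f₁₂ = f₂₁ = 1.067/EI.
Compatibility — zero rotation at each built-in end:
  2.133 M_A + 1.067 M_B = 299.3
  1.067 M_A + 2.133 M_B = 379.6
Solving the pair gives M_A = 68.4 kN·m and M_B = 143.8 kN·m (hogging).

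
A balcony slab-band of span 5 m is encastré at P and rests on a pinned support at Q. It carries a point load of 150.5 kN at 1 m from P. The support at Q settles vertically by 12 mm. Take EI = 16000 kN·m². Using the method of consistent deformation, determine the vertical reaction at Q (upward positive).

R_Q = 3.82 kN

Release the roller at Q. Primary structure: cantilever fixed at P.
Downward deflection at the released point Q due to the loads:
  point load 150.5 at a = 1: Pa²(3L − a)/(6EI) = 351.2/EI
Flexibility coefficient — unit upward force at Q: δ_{QQ} = L³/(3EI) = 41.67/EI.
With EI = 16000 kN·m²: δ_0 = 0.021948 m and δ_{QQ} = 0.002604 m/kN.
Compatibility — the beam at Q must follow the support down by 0.012 m: δ_0 − R_Q·δ_{QQ} = 0.012, so R_Q = (0.021948 − 0.012)/0.002604 = 3.82 kN.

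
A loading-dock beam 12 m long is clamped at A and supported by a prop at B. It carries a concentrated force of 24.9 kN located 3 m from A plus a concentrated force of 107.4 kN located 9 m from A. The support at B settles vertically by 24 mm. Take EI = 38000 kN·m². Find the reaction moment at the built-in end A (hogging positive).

M_A = 219.1 kN·m

Choose R_B as the redundant. The primary structure is the cantilever fixed at A.
Deflection at B on the released cantilever, summing each load's contribution:
  point load 24.9 at a = 3: Pa²(3L − a)/(6EI) = 1233/EI
  point load 107.4 at a = 9: Pa²(3L − a)/(6EI) = 39147/EI
  δ_0 = 40380/EI
Flexibility coefficient — unit upward force at B: δ_{BB} = L³/(3EI) = 576/EI.
With EI = 38000 kN·m²: δ_0 = 1.0626 m and δ_{BB} = 0.015158 m/kN.
Compatibility — the beam at B must follow the support down by 0.024 m: δ_0 − R_B·δ_{BB} = 0.024, so R_B = (1.0626 − 0.024)/0.015158 = 68.52 kN.
Moment equilibrium about A: M_A = Σ(load moments about A) − R_B·L = 1041 − 68.52×12 = 219.1 kN·m.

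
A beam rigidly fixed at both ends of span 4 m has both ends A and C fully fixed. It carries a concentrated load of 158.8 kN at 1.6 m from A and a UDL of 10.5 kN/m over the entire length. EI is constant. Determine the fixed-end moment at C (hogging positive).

M_C = 74.98 kN·m

Take the two fixed-end moments M_A, M_C as redundants; the released structure is the simple span AC.
On the primary (simply-supported) span, the end slopes from the loading are:
  at A: point load 158.8 at a = 1.6: Pab(L + b)/(6LEI) = 162.6/EI
  at C: point load 158.8 at a = 1.6: Pab(L + a)/(6LEI) = 142.3/EI
  at A: UDL 10.5: wL³/(24EI) = 28/EI
  at C: UDL 10.5: wL³/(24EI) = 28/EI
  θ_A0 = 190.6/EI,  θ_C0 = 170.3/EI
Flexibility coefficients: a unit moment at one end gives L/(3EI) there and L/(6EI) at the far end, so f₁₁ = f₂₂ = 1.333/EI and f₁₂ = f₂₁ = 0.6667/EI.
Compatibility — zero rotation at each built-in end:
  1.333 M_A + 0.6667 M_C = 190.6
  0.6667 M_A + 1.333 M_C = 170.3
Solving the pair gives M_A = 105.5 kN·m and M_C = 74.98 kN·m (hogging).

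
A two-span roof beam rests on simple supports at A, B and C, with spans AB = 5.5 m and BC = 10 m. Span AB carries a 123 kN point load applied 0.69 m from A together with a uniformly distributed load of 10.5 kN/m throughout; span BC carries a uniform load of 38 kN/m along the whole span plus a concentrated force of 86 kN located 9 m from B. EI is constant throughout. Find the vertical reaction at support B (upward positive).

Take M_B as the redundant. Released structure: two simple spans AB and BC with a hinge at B.
End slopes at the hinge B, treating each span as simply supported:
  span AB: point load 123 at a = 0.69: Pab(L + a)/(6LEI) = 76.57/EI
  span AB: UDL 10.5: wL³/(24EI) = 72.79/EI
  span BC: UDL 38: wL³/(24EI) = 1583/EI
  span BC: point load 86 at a = 9: Pab(L + b)/(6LEI) = 141.9/EI
  relative rotation θ_0 = (149.4 + 1725)/EI = 1875/EI
A unit hogging moment at B produces rotation L₁/(3EI) + L₂/(3EI) = 5.167/EI.
Slope continuity at B: θ_0 = M_B·5.167/EI, so M_B = 1875/5.167 = 362.8 kN·m (hogging).
Span AB, ΣM about A with M_B applied at B: R_B^{AB}·5.5 = 243.7 + 362.8, so R_B^{AB} = 110.3 kN and R_A = 180.8 − 110.3 = 70.48 kN.
Span BC, ΣM about C: R_B^{BC}·10 = 1986 + 362.8, so R_B^{BC} = 234.9 kN and R_C = 466 − 234.9 = 231.1 kN.
R_B = 110.3 + 234.9 = 345.2 kN.

R_B = 345.2 kN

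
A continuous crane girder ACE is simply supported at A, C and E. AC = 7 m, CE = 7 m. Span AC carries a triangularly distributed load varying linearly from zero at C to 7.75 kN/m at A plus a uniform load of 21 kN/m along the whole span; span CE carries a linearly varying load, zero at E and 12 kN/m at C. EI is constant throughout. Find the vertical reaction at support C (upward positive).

R_C = 137.7 kN

Release continuity at C by inserting a hinge; the redundant is the internal moment M_C. The primary structure is two simply-supported spans AC and CE.
Discontinuity in slope at C on the released structure — sum the simple-span end rotations:
  span AC: triangular load, peak 7.75: 7w₀L³/(360EI) = 51.69/EI
  span AC: UDL 21: wL³/(24EI) = 300.1/EI
  span CE: triangular load, peak 12: w₀L³/(45EI) = 91.47/EI
  relative rotation θ_0 = (351.8 + 91.47)/EI = 443.3/EI
A unit hogging moment at C produces rotation L₁/(3EI) + L₂/(3EI) = 4.667/EI.
Slope continuity at C: θ_0 = M_C·4.667/EI, so M_C = 443.3/4.667 = 94.99 kN·m (hogging).
Span AC, ΣM about A with M_C applied at C: R_C^{AC}·7 = 577.8 + 94.99, so R_C^{AC} = 96.11 kN and R_A = 174.1 − 96.11 = 78.01 kN.
Span CE, ΣM about E: R_C^{CE}·7 = 196 + 94.99, so R_C^{CE} = 41.57 kN and R_E = 42 − 41.57 = 0.4302 kN.
R_C = 96.11 + 41.57 = 137.7 kN.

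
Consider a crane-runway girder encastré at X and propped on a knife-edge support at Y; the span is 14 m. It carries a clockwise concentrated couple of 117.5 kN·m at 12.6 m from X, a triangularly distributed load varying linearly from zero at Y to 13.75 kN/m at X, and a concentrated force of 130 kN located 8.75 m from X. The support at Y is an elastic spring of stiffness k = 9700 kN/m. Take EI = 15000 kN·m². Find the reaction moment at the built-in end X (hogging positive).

Remove the prop at Y; the released (primary) structure is a cantilever built in at X.
Downward deflection at the released point Y due to the loads:
  clockwise couple 117.5 at a = 12.6: M₀a(2L − a)/(2EI) = 11400/EI
  triangular load, peak 13.75 at the fixed end: w₀L⁴/(30EI) = 17607/EI
  point load 130 at a = 8.75: Pa²(3L − a)/(6EI) = 55157/EI
  δ_0 = 84164/EI
Tip deflection under a unit load at Y: L³/(3EI) = 914.7/EI.
With EI = 15000 kN·m²: δ_0 = 5.6109 m and δ_{YY} = 0.060978 m/kN.
Compatibility — the spring shortens by R_Y/k under the reaction it provides: δ_0 − R_Y·δ_{YY} = R_Y/k. With 1/k = 0.000103 m/kN, R_Y = δ_0 / (δ_{YY} + 1/k) = 5.6109 / (0.060978 + 0.000103) = 91.86 kN.
Moment equilibrium about X: M_X = Σ(load moments about X) − R_Y·L = 1704 − 91.86×14 = 418.1 kN·m.

M_X = 418.1 kN·m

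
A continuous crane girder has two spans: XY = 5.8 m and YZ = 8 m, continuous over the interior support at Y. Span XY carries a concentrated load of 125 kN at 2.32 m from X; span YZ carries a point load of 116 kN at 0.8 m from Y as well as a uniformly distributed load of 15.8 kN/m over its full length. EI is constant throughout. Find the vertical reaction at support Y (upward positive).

Take M_Y as the redundant. Released structure: two simple spans XY and YZ with a hinge at Y.
End slopes at the hinge Y, treating each span as simply supported:
  span XY: point load 125 at a = 2.32: Pab(L + a)/(6LEI) = 235.5/EI
  span YZ: point load 116 at a = 0.8: Pab(L + b)/(6LEI) = 211.6/EI
  span YZ: UDL 15.8: wL³/(24EI) = 337.1/EI
  relative rotation θ_0 = (235.5 + 548.7)/EI = 784.1/EI
A unit hogging moment at Y produces rotation L₁/(3EI) + L₂/(3EI) = 4.6/EI.
Compatibility: M_Y·(L₁+L₂)/(3EI) = θ_0, giving M_Y = 170.5 kN·m (hogging).
Span XY, ΣM about X with M_Y applied at Y: R_Y^{XY}·5.8 = 290 + 170.5, so R_Y^{XY} = 79.39 kN and R_X = 125 − 79.39 = 45.61 kN.
Span YZ, ΣM about Z: R_Y^{YZ}·8 = 1341 + 170.5, so R_Y^{YZ} = 188.9 kN and R_Z = 242.4 − 188.9 = 53.49 kN.
R_Y = 79.39 + 188.9 = 268.3 kN.

R_Y = 268.3 kN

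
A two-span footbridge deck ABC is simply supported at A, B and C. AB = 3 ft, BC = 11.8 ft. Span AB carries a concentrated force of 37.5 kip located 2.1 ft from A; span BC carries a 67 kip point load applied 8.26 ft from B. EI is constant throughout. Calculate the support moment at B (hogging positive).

Insert a hinge at B; M_B is the redundant, and each span becomes simply supported.
End slopes at the hinge B, treating each span as simply supported:
  span AB: point load 37.5 at a = 2.1: Pab(L + a)/(6LEI) = 20.08/EI
  span BC: point load 67 at a = 8.26: Pab(L + b)/(6LEI) = 424.5/EI
  relative rotation θ_0 = (20.08 + 424.5)/EI = 444.6/EI
A unit hogging moment at B produces rotation L₁/(3EI) + L₂/(3EI) = 4.933/EI.
Compatibility: M_B·(L₁+L₂)/(3EI) = θ_0, giving M_B = 90.11 kip·ft (hogging).

M_B = 90.11 kip·ft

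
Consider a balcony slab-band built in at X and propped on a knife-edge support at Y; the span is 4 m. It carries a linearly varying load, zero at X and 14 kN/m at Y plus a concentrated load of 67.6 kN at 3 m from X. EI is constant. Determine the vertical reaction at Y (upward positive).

R_Y = 58.18 kN

Release the roller at Y. Primary structure: cantilever fixed at X.
Primary-structure tip deflection at Y by superposition:
  triangular load, peak 14 at the free end: 11w₀L⁴/(120EI) = 328.5/EI
  point load 67.6 at a = 3: Pa²(3L − a)/(6EI) = 912.6/EI
  δ_0 = 1241/EI
Tip deflection under a unit load at Y: L³/(3EI) = 21.33/EI.
The prop prevents deflection at Y: R_Y = δ_0/δ_{YY} = 1241/21.33 = 58.18 kN.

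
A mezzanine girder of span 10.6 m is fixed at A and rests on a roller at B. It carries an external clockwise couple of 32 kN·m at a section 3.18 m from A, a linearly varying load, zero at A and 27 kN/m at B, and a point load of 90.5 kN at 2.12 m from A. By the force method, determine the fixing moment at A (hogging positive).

M_A = 322.6 kN·m

Take the reaction at B as the redundant and release it; the primary structure is a cantilever fixed at A.
Primary-structure tip deflection at B by superposition:
  clockwise couple 32 at a = 3.18: M₀a(2L − a)/(2EI) = 916.9/EI
  triangular load, peak 27 at the free end: 11w₀L⁴/(120EI) = 31246/EI
  point load 90.5 at a = 2.12: Pa²(3L − a)/(6EI) = 2012/EI
  δ_0 = 34175/EI
Tip deflection under a unit load at B: L³/(3EI) = 397/EI.
Compatibility at B: δ_0 − R_B·δ_{BB} = 0, so R_B = 34175/397 = 86.08 kN.
Moment equilibrium about A: M_A = Σ(load moments about A) − R_B·L = 1235 − 86.08×10.6 = 322.6 kN·m.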